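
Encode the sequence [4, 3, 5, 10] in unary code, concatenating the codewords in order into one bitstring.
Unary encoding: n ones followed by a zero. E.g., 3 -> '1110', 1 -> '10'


Encode each number as n ones followed by a terminating 0:
  4 -> 11110 (5 bits)
  3 -> 1110 (4 bits)
  5 -> 111110 (6 bits)
  10 -> 11111111110 (11 bits)
Total length = 5 + 4 + 6 + 11 = 26 bits.

Unary([4, 3, 5, 10]) = 11110111011111011111111110 (26 bits)


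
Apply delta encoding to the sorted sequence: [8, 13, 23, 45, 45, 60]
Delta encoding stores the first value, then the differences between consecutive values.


First value: 8
Deltas:
  13 - 8 = 5
  23 - 13 = 10
  45 - 23 = 22
  45 - 45 = 0
  60 - 45 = 15


Delta encoded: [8, 5, 10, 22, 0, 15]


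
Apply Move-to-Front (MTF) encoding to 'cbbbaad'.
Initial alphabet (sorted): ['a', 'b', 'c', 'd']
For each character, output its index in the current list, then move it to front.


MTF encoding:
'c': index 2 in ['a', 'b', 'c', 'd'] -> ['c', 'a', 'b', 'd']
'b': index 2 in ['c', 'a', 'b', 'd'] -> ['b', 'c', 'a', 'd']
'b': index 0 in ['b', 'c', 'a', 'd'] -> ['b', 'c', 'a', 'd']
'b': index 0 in ['b', 'c', 'a', 'd'] -> ['b', 'c', 'a', 'd']
'a': index 2 in ['b', 'c', 'a', 'd'] -> ['a', 'b', 'c', 'd']
'a': index 0 in ['a', 'b', 'c', 'd'] -> ['a', 'b', 'c', 'd']
'd': index 3 in ['a', 'b', 'c', 'd'] -> ['d', 'a', 'b', 'c']


Output: [2, 2, 0, 0, 2, 0, 3]


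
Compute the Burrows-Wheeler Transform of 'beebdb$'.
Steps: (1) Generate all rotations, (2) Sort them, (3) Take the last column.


Rotations (sorted):
  0: $beebdb -> last char: b
  1: b$beebd -> last char: d
  2: bdb$bee -> last char: e
  3: beebdb$ -> last char: $
  4: db$beeb -> last char: b
  5: ebdb$be -> last char: e
  6: eebdb$b -> last char: b


BWT = bde$beb


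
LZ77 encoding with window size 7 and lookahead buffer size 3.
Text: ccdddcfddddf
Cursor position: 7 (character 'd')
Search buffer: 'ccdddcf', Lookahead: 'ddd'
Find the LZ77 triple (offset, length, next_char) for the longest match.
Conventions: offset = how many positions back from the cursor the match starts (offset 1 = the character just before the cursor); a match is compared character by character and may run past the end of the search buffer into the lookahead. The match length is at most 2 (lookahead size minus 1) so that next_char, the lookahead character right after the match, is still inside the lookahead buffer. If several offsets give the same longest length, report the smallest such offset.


Try each offset into the search buffer:
  offset=1 (pos 6, char 'f'): match length 0
  offset=2 (pos 5, char 'c'): match length 0
  offset=3 (pos 4, char 'd'): match length 1
  offset=4 (pos 3, char 'd'): match length 2
  offset=5 (pos 2, char 'd'): match length 2
  offset=6 (pos 1, char 'c'): match length 0
  offset=7 (pos 0, char 'c'): match length 0
Longest match has length 2, found at offsets 4, 5; take the smallest, offset 4.
next_char = character at position 7 + 2 = 9 -> 'd'

Best match: offset=4, length=2 (matching 'dd' starting at position 3)
LZ77 triple: (4, 2, 'd')


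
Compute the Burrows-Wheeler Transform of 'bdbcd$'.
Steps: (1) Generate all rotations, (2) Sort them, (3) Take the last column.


Rotations (sorted):
  0: $bdbcd -> last char: d
  1: bcd$bd -> last char: d
  2: bdbcd$ -> last char: $
  3: cd$bdb -> last char: b
  4: d$bdbc -> last char: c
  5: dbcd$b -> last char: b


BWT = dd$bcb


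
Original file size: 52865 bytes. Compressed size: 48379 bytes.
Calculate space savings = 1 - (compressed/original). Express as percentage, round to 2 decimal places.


ratio = compressed/original = 48379/52865 = 0.915142
savings = 1 - ratio = 1 - 0.915142 = 0.084858
as a percentage: 0.084858 * 100 = 8.49%

Space savings = 1 - 48379/52865 = 8.49%


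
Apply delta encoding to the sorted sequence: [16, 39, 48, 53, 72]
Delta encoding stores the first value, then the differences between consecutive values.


First value: 16
Deltas:
  39 - 16 = 23
  48 - 39 = 9
  53 - 48 = 5
  72 - 53 = 19


Delta encoded: [16, 23, 9, 5, 19]


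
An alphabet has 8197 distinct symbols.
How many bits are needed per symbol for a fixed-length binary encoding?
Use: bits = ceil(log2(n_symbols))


log2(8197) = 13.0009
Bracket: 2^13 = 8192 < 8197 <= 2^14 = 16384
So ceil(log2(8197)) = 14

bits = ceil(log2(8197)) = ceil(13.0009) = 14 bits


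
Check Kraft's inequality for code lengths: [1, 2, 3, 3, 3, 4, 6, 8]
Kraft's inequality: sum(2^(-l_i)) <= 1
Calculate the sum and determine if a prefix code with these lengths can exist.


Sum = 2^(-1) + 2^(-2) + 2^(-3) + 2^(-3) + 2^(-3) + 2^(-4) + 2^(-6) + 2^(-8)
    = 0.5 + 0.25 + 0.125 + 0.125 + 0.125 + 0.0625 + 0.015625 + 0.00390625
    = 309/256 = 1.20703125
Since 1.20703125 > 1, Kraft's inequality is NOT satisfied.
A prefix code with these lengths CANNOT exist.

Kraft sum = 1.20703125. Not satisfied.


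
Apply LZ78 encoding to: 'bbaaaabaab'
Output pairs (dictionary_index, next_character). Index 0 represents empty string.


LZ78 encoding steps:
Dictionary: {0: ''}
Step 1: w='' (idx 0), next='b' -> output (0, 'b'), add 'b' as idx 1
Step 2: w='b' (idx 1), next='a' -> output (1, 'a'), add 'ba' as idx 2
Step 3: w='' (idx 0), next='a' -> output (0, 'a'), add 'a' as idx 3
Step 4: w='a' (idx 3), next='a' -> output (3, 'a'), add 'aa' as idx 4
Step 5: w='ba' (idx 2), next='a' -> output (2, 'a'), add 'baa' as idx 5
Step 6: w='b' (idx 1), end of input -> output (1, '')


Encoded: [(0, 'b'), (1, 'a'), (0, 'a'), (3, 'a'), (2, 'a'), (1, '')]


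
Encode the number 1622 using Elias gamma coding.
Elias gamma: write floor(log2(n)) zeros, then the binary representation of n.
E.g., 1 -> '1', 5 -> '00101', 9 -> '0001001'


num_bits = floor(log2(1622)) + 1 = 11
leading_zeros = num_bits - 1 = 10
binary(1622) = 11001010110

Elias gamma(1622) = '0000000000' + '11001010110' = 000000000011001010110 (21 bits)


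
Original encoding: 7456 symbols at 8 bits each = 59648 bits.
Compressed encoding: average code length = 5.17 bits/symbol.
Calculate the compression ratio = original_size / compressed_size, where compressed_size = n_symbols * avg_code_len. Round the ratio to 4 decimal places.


original_size = n_symbols * orig_bits = 7456 * 8 = 59648 bits
compressed_size = n_symbols * avg_code_len = 7456 * 5.17 = 38547.52 bits
ratio = original_size / compressed_size = 59648 / 38547.52 = 1.5474

Compression ratio = 1.5474


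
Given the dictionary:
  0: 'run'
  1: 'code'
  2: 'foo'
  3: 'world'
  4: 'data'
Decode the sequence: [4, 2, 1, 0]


Look up each index in the dictionary:
  4 -> 'data'
  2 -> 'foo'
  1 -> 'code'
  0 -> 'run'

Decoded: "data foo code run"


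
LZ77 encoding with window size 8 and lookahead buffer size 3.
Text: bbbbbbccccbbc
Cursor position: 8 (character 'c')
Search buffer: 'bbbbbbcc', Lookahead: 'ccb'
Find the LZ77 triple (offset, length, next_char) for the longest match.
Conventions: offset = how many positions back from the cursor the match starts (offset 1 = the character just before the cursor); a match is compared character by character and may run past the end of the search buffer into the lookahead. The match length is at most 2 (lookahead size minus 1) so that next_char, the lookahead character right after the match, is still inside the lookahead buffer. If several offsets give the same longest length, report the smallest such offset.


Try each offset into the search buffer:
  offset=1 (pos 7, char 'c'): match length 2
  offset=2 (pos 6, char 'c'): match length 2
  offset=3 (pos 5, char 'b'): match length 0
  offset=4 (pos 4, char 'b'): match length 0
  offset=5 (pos 3, char 'b'): match length 0
  offset=6 (pos 2, char 'b'): match length 0
  offset=7 (pos 1, char 'b'): match length 0
  offset=8 (pos 0, char 'b'): match length 0
Longest match has length 2, found at offsets 1, 2; take the smallest, offset 1.
next_char = character at position 8 + 2 = 10 -> 'b'

Best match: offset=1, length=2 (matching 'cc' starting at position 7)
LZ77 triple: (1, 2, 'b')


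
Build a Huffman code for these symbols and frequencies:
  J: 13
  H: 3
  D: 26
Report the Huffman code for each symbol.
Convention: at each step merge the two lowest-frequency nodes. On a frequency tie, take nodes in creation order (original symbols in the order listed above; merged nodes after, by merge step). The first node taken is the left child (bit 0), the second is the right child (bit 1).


Huffman tree construction:
Step 1: Merge H(3) + J(13) = 16
Step 2: Merge (H+J)(16) + D(26) = 42
Read each symbol's code off the tree from the root (left child = 0, right child = 1).

Codes:
  J: 01 (length 2)
  H: 00 (length 2)
  D: 1 (length 1)
Average code length: 58/42 = 1.3810 bits/symbol


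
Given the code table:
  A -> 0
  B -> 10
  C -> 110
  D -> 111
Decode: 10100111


Decoding:
10 -> B
10 -> B
0 -> A
111 -> D


Result: BBAD


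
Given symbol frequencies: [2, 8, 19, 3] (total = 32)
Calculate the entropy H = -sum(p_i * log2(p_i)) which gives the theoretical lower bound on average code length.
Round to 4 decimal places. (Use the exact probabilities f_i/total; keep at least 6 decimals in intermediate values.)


Per-symbol terms -p_i * log2(p_i) with p_i = f_i/32:
  p = 2/32 = 0.062500: log2(p) = -4.000000, -p*log2(p) = 0.250000
  p = 8/32 = 0.250000: log2(p) = -2.000000, -p*log2(p) = 0.500000
  p = 19/32 = 0.593750: log2(p) = -0.752072, -p*log2(p) = 0.446543
  p = 3/32 = 0.093750: log2(p) = -3.415037, -p*log2(p) = 0.320160
H = 0.250000 + 0.500000 + 0.446543 + 0.320160 = 1.516703

H = 1.5167 bits/symbol


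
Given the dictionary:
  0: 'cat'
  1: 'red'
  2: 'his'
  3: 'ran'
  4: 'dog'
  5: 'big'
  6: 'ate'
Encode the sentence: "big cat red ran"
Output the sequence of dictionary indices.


Look up each word in the dictionary:
  'big' -> 5
  'cat' -> 0
  'red' -> 1
  'ran' -> 3

Encoded: [5, 0, 1, 3]


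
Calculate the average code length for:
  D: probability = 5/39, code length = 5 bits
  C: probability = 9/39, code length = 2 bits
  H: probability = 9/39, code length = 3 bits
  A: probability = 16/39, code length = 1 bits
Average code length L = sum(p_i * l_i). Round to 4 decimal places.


Weighted contributions p_i * l_i:
  D: (5/39) * 5 = 25/39
  C: (9/39) * 2 = 18/39
  H: (9/39) * 3 = 27/39
  A: (16/39) * 1 = 16/39
Sum = (25 + 18 + 27 + 16)/39 = 86/39

L = 86/39 = 2.2051 bits/symbol


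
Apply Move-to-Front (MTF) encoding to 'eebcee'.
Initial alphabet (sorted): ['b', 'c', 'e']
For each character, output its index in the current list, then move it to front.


MTF encoding:
'e': index 2 in ['b', 'c', 'e'] -> ['e', 'b', 'c']
'e': index 0 in ['e', 'b', 'c'] -> ['e', 'b', 'c']
'b': index 1 in ['e', 'b', 'c'] -> ['b', 'e', 'c']
'c': index 2 in ['b', 'e', 'c'] -> ['c', 'b', 'e']
'e': index 2 in ['c', 'b', 'e'] -> ['e', 'c', 'b']
'e': index 0 in ['e', 'c', 'b'] -> ['e', 'c', 'b']


Output: [2, 0, 1, 2, 2, 0]


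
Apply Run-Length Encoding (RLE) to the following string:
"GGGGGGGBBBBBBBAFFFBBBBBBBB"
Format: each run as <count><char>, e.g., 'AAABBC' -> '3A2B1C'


Scanning runs left to right:
  i=0: run of 'G' x 7 -> '7G'
  i=7: run of 'B' x 7 -> '7B'
  i=14: run of 'A' x 1 -> '1A'
  i=15: run of 'F' x 3 -> '3F'
  i=18: run of 'B' x 8 -> '8B'

RLE = 7G7B1A3F8B


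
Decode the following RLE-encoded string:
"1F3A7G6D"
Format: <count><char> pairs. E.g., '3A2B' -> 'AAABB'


Expanding each <count><char> pair:
  1F -> 'F'
  3A -> 'AAA'
  7G -> 'GGGGGGG'
  6D -> 'DDDDDD'

Decoded = FAAAGGGGGGGDDDDDD


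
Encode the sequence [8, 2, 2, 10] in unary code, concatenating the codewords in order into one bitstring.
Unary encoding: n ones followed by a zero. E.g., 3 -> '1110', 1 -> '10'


Encode each number as n ones followed by a terminating 0:
  8 -> 111111110 (9 bits)
  2 -> 110 (3 bits)
  2 -> 110 (3 bits)
  10 -> 11111111110 (11 bits)
Total length = 9 + 3 + 3 + 11 = 26 bits.

Unary([8, 2, 2, 10]) = 11111111011011011111111110 (26 bits)


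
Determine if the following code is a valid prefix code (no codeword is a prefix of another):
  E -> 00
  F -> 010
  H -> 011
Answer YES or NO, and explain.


Checking each pair (does one codeword prefix another?):
  E='00' vs F='010': no prefix
  E='00' vs H='011': no prefix
  F='010' vs E='00': no prefix
  F='010' vs H='011': no prefix
  H='011' vs E='00': no prefix
  H='011' vs F='010': no prefix
No violation found over all pairs.

YES -- this is a valid prefix code. No codeword is a prefix of any other codeword.


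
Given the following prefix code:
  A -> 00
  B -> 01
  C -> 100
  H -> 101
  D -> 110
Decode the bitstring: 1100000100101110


Decoding step by step:
Bits 110 -> D
Bits 00 -> A
Bits 00 -> A
Bits 100 -> C
Bits 101 -> H
Bits 110 -> D


Decoded message: DAACHD


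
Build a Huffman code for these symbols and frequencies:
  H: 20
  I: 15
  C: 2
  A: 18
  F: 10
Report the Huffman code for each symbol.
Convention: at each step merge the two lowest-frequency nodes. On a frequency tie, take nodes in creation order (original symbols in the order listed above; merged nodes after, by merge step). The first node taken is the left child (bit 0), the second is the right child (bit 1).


Huffman tree construction:
Step 1: Merge C(2) + F(10) = 12
Step 2: Merge (C+F)(12) + I(15) = 27
Step 3: Merge A(18) + H(20) = 38
Step 4: Merge ((C+F)+I)(27) + (A+H)(38) = 65
Read each symbol's code off the tree from the root (left child = 0, right child = 1).

Codes:
  H: 11 (length 2)
  I: 01 (length 2)
  C: 000 (length 3)
  A: 10 (length 2)
  F: 001 (length 3)
Average code length: 142/65 = 2.1846 bits/symbol


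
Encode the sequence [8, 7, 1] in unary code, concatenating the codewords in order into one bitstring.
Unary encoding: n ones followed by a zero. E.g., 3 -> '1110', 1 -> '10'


Encode each number as n ones followed by a terminating 0:
  8 -> 111111110 (9 bits)
  7 -> 11111110 (8 bits)
  1 -> 10 (2 bits)
Total length = 9 + 8 + 2 = 19 bits.

Unary([8, 7, 1]) = 1111111101111111010 (19 bits)


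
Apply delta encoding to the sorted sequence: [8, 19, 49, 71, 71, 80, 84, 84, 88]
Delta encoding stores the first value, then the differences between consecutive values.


First value: 8
Deltas:
  19 - 8 = 11
  49 - 19 = 30
  71 - 49 = 22
  71 - 71 = 0
  80 - 71 = 9
  84 - 80 = 4
  84 - 84 = 0
  88 - 84 = 4


Delta encoded: [8, 11, 30, 22, 0, 9, 4, 0, 4]


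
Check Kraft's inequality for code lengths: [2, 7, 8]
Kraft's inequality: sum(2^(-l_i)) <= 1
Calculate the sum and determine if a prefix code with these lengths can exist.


Sum = 2^(-2) + 2^(-7) + 2^(-8)
    = 0.25 + 0.0078125 + 0.00390625
    = 67/256 = 0.26171875
Since 0.26171875 <= 1, Kraft's inequality IS satisfied.
A prefix code with these lengths CAN exist.

Kraft sum = 0.26171875. Satisfied.


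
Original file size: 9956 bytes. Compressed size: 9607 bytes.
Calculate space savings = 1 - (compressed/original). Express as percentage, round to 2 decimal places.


ratio = compressed/original = 9607/9956 = 0.964946
savings = 1 - ratio = 1 - 0.964946 = 0.035054
as a percentage: 0.035054 * 100 = 3.51%

Space savings = 1 - 9607/9956 = 3.51%


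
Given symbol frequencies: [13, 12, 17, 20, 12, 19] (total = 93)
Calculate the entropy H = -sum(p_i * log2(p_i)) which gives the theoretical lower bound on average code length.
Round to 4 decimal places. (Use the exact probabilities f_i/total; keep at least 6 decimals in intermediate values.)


Per-symbol terms -p_i * log2(p_i) with p_i = f_i/93:
  p = 13/93 = 0.139785: log2(p) = -2.838719, -p*log2(p) = 0.396810
  p = 12/93 = 0.129032: log2(p) = -2.954196, -p*log2(p) = 0.381187
  p = 17/93 = 0.182796: log2(p) = -2.451696, -p*log2(p) = 0.448159
  p = 20/93 = 0.215054: log2(p) = -2.217231, -p*log2(p) = 0.476824
  p = 12/93 = 0.129032: log2(p) = -2.954196, -p*log2(p) = 0.381187
  p = 19/93 = 0.204301: log2(p) = -2.291231, -p*log2(p) = 0.468101
H = 0.396810 + 0.381187 + 0.448159 + 0.476824 + 0.381187 + 0.468101 = 2.552268

H = 2.5523 bits/symbol


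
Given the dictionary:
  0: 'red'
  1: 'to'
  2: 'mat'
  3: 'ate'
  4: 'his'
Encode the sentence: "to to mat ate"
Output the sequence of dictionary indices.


Look up each word in the dictionary:
  'to' -> 1
  'to' -> 1
  'mat' -> 2
  'ate' -> 3

Encoded: [1, 1, 2, 3]


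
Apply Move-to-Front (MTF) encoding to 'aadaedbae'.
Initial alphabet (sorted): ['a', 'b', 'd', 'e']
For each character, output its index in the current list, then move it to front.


MTF encoding:
'a': index 0 in ['a', 'b', 'd', 'e'] -> ['a', 'b', 'd', 'e']
'a': index 0 in ['a', 'b', 'd', 'e'] -> ['a', 'b', 'd', 'e']
'd': index 2 in ['a', 'b', 'd', 'e'] -> ['d', 'a', 'b', 'e']
'a': index 1 in ['d', 'a', 'b', 'e'] -> ['a', 'd', 'b', 'e']
'e': index 3 in ['a', 'd', 'b', 'e'] -> ['e', 'a', 'd', 'b']
'd': index 2 in ['e', 'a', 'd', 'b'] -> ['d', 'e', 'a', 'b']
'b': index 3 in ['d', 'e', 'a', 'b'] -> ['b', 'd', 'e', 'a']
'a': index 3 in ['b', 'd', 'e', 'a'] -> ['a', 'b', 'd', 'e']
'e': index 3 in ['a', 'b', 'd', 'e'] -> ['e', 'a', 'b', 'd']


Output: [0, 0, 2, 1, 3, 2, 3, 3, 3]


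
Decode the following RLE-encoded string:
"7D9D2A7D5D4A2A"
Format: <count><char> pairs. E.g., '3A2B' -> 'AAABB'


Expanding each <count><char> pair:
  7D -> 'DDDDDDD'
  9D -> 'DDDDDDDDD'
  2A -> 'AA'
  7D -> 'DDDDDDD'
  5D -> 'DDDDD'
  4A -> 'AAAA'
  2A -> 'AA'

Decoded = DDDDDDDDDDDDDDDDAADDDDDDDDDDDDAAAAAA


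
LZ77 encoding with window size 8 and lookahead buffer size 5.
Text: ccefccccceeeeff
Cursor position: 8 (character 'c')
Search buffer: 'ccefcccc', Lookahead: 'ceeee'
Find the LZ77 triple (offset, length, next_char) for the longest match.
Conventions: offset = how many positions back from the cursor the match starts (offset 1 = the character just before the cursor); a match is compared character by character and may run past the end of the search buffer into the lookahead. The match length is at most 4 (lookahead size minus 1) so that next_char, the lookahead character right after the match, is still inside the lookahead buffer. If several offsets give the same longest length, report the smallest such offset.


Try each offset into the search buffer:
  offset=1 (pos 7, char 'c'): match length 1
  offset=2 (pos 6, char 'c'): match length 1
  offset=3 (pos 5, char 'c'): match length 1
  offset=4 (pos 4, char 'c'): match length 1
  offset=5 (pos 3, char 'f'): match length 0
  offset=6 (pos 2, char 'e'): match length 0
  offset=7 (pos 1, char 'c'): match length 2
  offset=8 (pos 0, char 'c'): match length 1
Longest match has length 2 at offset 7.
next_char = character at position 8 + 2 = 10 -> 'e'

Best match: offset=7, length=2 (matching 'ce' starting at position 1)
LZ77 triple: (7, 2, 'e')


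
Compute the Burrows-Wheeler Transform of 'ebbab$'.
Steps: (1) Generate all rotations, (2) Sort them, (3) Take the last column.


Rotations (sorted):
  0: $ebbab -> last char: b
  1: ab$ebb -> last char: b
  2: b$ebba -> last char: a
  3: bab$eb -> last char: b
  4: bbab$e -> last char: e
  5: ebbab$ -> last char: $


BWT = bbabe$


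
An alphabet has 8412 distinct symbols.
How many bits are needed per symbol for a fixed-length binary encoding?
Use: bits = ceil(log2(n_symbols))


log2(8412) = 13.0382
Bracket: 2^13 = 8192 < 8412 <= 2^14 = 16384
So ceil(log2(8412)) = 14

bits = ceil(log2(8412)) = ceil(13.0382) = 14 bits


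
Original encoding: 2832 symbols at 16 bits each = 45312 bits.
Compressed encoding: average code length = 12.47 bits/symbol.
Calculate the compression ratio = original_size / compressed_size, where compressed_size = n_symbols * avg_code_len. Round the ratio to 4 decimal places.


original_size = n_symbols * orig_bits = 2832 * 16 = 45312 bits
compressed_size = n_symbols * avg_code_len = 2832 * 12.47 = 35315.04 bits
ratio = original_size / compressed_size = 45312 / 35315.04 = 1.2831

Compression ratio = 1.2831


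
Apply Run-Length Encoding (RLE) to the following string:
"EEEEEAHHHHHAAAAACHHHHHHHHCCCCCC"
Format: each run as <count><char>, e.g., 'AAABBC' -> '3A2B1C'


Scanning runs left to right:
  i=0: run of 'E' x 5 -> '5E'
  i=5: run of 'A' x 1 -> '1A'
  i=6: run of 'H' x 5 -> '5H'
  i=11: run of 'A' x 5 -> '5A'
  i=16: run of 'C' x 1 -> '1C'
  i=17: run of 'H' x 8 -> '8H'
  i=25: run of 'C' x 6 -> '6C'

RLE = 5E1A5H5A1C8H6C


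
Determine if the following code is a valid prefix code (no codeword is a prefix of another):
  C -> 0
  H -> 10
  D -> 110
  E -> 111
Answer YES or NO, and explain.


Checking each pair (does one codeword prefix another?):
  C='0' vs H='10': no prefix
  C='0' vs D='110': no prefix
  C='0' vs E='111': no prefix
  H='10' vs C='0': no prefix
  H='10' vs D='110': no prefix
  H='10' vs E='111': no prefix
  D='110' vs C='0': no prefix
  D='110' vs H='10': no prefix
  D='110' vs E='111': no prefix
  E='111' vs C='0': no prefix
  E='111' vs H='10': no prefix
  E='111' vs D='110': no prefix
No violation found over all pairs.

YES -- this is a valid prefix code. No codeword is a prefix of any other codeword.


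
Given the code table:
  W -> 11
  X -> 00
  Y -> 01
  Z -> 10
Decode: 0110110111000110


Decoding:
01 -> Y
10 -> Z
11 -> W
01 -> Y
11 -> W
00 -> X
01 -> Y
10 -> Z


Result: YZWYWXYZ


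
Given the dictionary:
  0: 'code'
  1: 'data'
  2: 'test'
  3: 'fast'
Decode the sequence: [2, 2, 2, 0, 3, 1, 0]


Look up each index in the dictionary:
  2 -> 'test'
  2 -> 'test'
  2 -> 'test'
  0 -> 'code'
  3 -> 'fast'
  1 -> 'data'
  0 -> 'code'

Decoded: "test test test code fast data code"


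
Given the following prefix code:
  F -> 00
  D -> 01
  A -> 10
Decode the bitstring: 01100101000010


Decoding step by step:
Bits 01 -> D
Bits 10 -> A
Bits 01 -> D
Bits 01 -> D
Bits 00 -> F
Bits 00 -> F
Bits 10 -> A


Decoded message: DADDFFA


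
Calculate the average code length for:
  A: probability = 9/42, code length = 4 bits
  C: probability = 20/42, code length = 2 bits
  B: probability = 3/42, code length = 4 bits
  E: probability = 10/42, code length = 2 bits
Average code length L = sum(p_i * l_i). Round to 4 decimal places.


Weighted contributions p_i * l_i:
  A: (9/42) * 4 = 36/42
  C: (20/42) * 2 = 40/42
  B: (3/42) * 4 = 12/42
  E: (10/42) * 2 = 20/42
Sum = (36 + 40 + 12 + 20)/42 = 108/42

L = 108/42 = 2.5714 bits/symbol


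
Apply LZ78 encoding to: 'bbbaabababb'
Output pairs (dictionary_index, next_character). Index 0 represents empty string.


LZ78 encoding steps:
Dictionary: {0: ''}
Step 1: w='' (idx 0), next='b' -> output (0, 'b'), add 'b' as idx 1
Step 2: w='b' (idx 1), next='b' -> output (1, 'b'), add 'bb' as idx 2
Step 3: w='' (idx 0), next='a' -> output (0, 'a'), add 'a' as idx 3
Step 4: w='a' (idx 3), next='b' -> output (3, 'b'), add 'ab' as idx 4
Step 5: w='ab' (idx 4), next='a' -> output (4, 'a'), add 'aba' as idx 5
Step 6: w='bb' (idx 2), end of input -> output (2, '')


Encoded: [(0, 'b'), (1, 'b'), (0, 'a'), (3, 'b'), (4, 'a'), (2, '')]


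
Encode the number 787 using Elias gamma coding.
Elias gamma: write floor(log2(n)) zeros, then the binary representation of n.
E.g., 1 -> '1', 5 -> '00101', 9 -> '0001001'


num_bits = floor(log2(787)) + 1 = 10
leading_zeros = num_bits - 1 = 9
binary(787) = 1100010011

Elias gamma(787) = '000000000' + '1100010011' = 0000000001100010011 (19 bits)


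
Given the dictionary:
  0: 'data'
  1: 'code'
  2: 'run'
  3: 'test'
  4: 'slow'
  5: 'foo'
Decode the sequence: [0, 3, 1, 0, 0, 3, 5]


Look up each index in the dictionary:
  0 -> 'data'
  3 -> 'test'
  1 -> 'code'
  0 -> 'data'
  0 -> 'data'
  3 -> 'test'
  5 -> 'foo'

Decoded: "data test code data data test foo"


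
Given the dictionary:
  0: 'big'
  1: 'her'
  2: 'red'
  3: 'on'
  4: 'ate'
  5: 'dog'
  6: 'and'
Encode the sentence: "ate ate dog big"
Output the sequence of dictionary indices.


Look up each word in the dictionary:
  'ate' -> 4
  'ate' -> 4
  'dog' -> 5
  'big' -> 0

Encoded: [4, 4, 5, 0]


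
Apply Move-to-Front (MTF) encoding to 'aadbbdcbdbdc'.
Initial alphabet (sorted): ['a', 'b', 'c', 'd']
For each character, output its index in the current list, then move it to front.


MTF encoding:
'a': index 0 in ['a', 'b', 'c', 'd'] -> ['a', 'b', 'c', 'd']
'a': index 0 in ['a', 'b', 'c', 'd'] -> ['a', 'b', 'c', 'd']
'd': index 3 in ['a', 'b', 'c', 'd'] -> ['d', 'a', 'b', 'c']
'b': index 2 in ['d', 'a', 'b', 'c'] -> ['b', 'd', 'a', 'c']
'b': index 0 in ['b', 'd', 'a', 'c'] -> ['b', 'd', 'a', 'c']
'd': index 1 in ['b', 'd', 'a', 'c'] -> ['d', 'b', 'a', 'c']
'c': index 3 in ['d', 'b', 'a', 'c'] -> ['c', 'd', 'b', 'a']
'b': index 2 in ['c', 'd', 'b', 'a'] -> ['b', 'c', 'd', 'a']
'd': index 2 in ['b', 'c', 'd', 'a'] -> ['d', 'b', 'c', 'a']
'b': index 1 in ['d', 'b', 'c', 'a'] -> ['b', 'd', 'c', 'a']
'd': index 1 in ['b', 'd', 'c', 'a'] -> ['d', 'b', 'c', 'a']
'c': index 2 in ['d', 'b', 'c', 'a'] -> ['c', 'd', 'b', 'a']


Output: [0, 0, 3, 2, 0, 1, 3, 2, 2, 1, 1, 2]


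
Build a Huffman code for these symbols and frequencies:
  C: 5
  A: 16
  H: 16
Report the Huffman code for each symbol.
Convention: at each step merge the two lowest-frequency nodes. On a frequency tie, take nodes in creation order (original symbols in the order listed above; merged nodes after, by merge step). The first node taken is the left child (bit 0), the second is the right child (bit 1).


Huffman tree construction:
Step 1: Merge C(5) + A(16) = 21
Step 2: Merge H(16) + (C+A)(21) = 37
Read each symbol's code off the tree from the root (left child = 0, right child = 1).

Codes:
  C: 10 (length 2)
  A: 11 (length 2)
  H: 0 (length 1)
Average code length: 58/37 = 1.5676 bits/symbol


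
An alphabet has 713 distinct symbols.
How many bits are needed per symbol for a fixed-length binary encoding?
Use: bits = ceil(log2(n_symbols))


log2(713) = 9.4778
Bracket: 2^9 = 512 < 713 <= 2^10 = 1024
So ceil(log2(713)) = 10

bits = ceil(log2(713)) = ceil(9.4778) = 10 bits


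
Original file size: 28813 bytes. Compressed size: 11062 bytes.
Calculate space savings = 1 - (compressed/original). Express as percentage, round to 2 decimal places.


ratio = compressed/original = 11062/28813 = 0.383924
savings = 1 - ratio = 1 - 0.383924 = 0.616076
as a percentage: 0.616076 * 100 = 61.61%

Space savings = 1 - 11062/28813 = 61.61%


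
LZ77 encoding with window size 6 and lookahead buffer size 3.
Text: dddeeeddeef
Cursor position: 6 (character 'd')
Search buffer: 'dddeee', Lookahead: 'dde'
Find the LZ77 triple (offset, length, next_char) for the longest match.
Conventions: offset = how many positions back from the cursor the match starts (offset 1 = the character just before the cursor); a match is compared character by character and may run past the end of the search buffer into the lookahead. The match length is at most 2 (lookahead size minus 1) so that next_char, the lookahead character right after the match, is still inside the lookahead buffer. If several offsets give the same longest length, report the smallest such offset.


Try each offset into the search buffer:
  offset=1 (pos 5, char 'e'): match length 0
  offset=2 (pos 4, char 'e'): match length 0
  offset=3 (pos 3, char 'e'): match length 0
  offset=4 (pos 2, char 'd'): match length 1
  offset=5 (pos 1, char 'd'): match length 2
  offset=6 (pos 0, char 'd'): match length 2
Longest match has length 2, found at offsets 5, 6; take the smallest, offset 5.
next_char = character at position 6 + 2 = 8 -> 'e'

Best match: offset=5, length=2 (matching 'dd' starting at position 1)
LZ77 triple: (5, 2, 'e')


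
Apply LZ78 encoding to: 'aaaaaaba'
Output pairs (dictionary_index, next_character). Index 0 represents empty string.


LZ78 encoding steps:
Dictionary: {0: ''}
Step 1: w='' (idx 0), next='a' -> output (0, 'a'), add 'a' as idx 1
Step 2: w='a' (idx 1), next='a' -> output (1, 'a'), add 'aa' as idx 2
Step 3: w='aa' (idx 2), next='a' -> output (2, 'a'), add 'aaa' as idx 3
Step 4: w='' (idx 0), next='b' -> output (0, 'b'), add 'b' as idx 4
Step 5: w='a' (idx 1), end of input -> output (1, '')


Encoded: [(0, 'a'), (1, 'a'), (2, 'a'), (0, 'b'), (1, '')]


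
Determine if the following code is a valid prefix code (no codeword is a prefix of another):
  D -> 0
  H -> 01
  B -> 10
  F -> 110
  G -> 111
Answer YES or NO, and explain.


Checking each pair (does one codeword prefix another?):
  D='0' vs H='01': prefix -- VIOLATION

NO -- this is NOT a valid prefix code. D (0) is a prefix of H (01).


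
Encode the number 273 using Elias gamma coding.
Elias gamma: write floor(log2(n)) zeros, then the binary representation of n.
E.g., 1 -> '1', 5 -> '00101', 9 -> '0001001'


num_bits = floor(log2(273)) + 1 = 9
leading_zeros = num_bits - 1 = 8
binary(273) = 100010001

Elias gamma(273) = '00000000' + '100010001' = 00000000100010001 (17 bits)


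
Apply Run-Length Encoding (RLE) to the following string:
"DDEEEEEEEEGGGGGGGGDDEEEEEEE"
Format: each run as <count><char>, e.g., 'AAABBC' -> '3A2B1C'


Scanning runs left to right:
  i=0: run of 'D' x 2 -> '2D'
  i=2: run of 'E' x 8 -> '8E'
  i=10: run of 'G' x 8 -> '8G'
  i=18: run of 'D' x 2 -> '2D'
  i=20: run of 'E' x 7 -> '7E'

RLE = 2D8E8G2D7E


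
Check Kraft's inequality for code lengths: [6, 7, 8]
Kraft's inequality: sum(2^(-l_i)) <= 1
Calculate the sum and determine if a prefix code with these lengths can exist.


Sum = 2^(-6) + 2^(-7) + 2^(-8)
    = 0.015625 + 0.0078125 + 0.00390625
    = 7/256 = 0.02734375
Since 0.02734375 <= 1, Kraft's inequality IS satisfied.
A prefix code with these lengths CAN exist.

Kraft sum = 0.02734375. Satisfied.


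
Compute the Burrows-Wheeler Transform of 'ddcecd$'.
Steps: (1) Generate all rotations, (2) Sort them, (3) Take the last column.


Rotations (sorted):
  0: $ddcecd -> last char: d
  1: cd$ddce -> last char: e
  2: cecd$dd -> last char: d
  3: d$ddcec -> last char: c
  4: dcecd$d -> last char: d
  5: ddcecd$ -> last char: $
  6: ecd$ddc -> last char: c


BWT = dedcd$c


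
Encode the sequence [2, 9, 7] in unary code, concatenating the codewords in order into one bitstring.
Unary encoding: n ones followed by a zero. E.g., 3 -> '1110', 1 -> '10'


Encode each number as n ones followed by a terminating 0:
  2 -> 110 (3 bits)
  9 -> 1111111110 (10 bits)
  7 -> 11111110 (8 bits)
Total length = 3 + 10 + 8 = 21 bits.

Unary([2, 9, 7]) = 110111111111011111110 (21 bits)


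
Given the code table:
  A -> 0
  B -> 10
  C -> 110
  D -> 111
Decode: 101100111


Decoding:
10 -> B
110 -> C
0 -> A
111 -> D


Result: BCAD


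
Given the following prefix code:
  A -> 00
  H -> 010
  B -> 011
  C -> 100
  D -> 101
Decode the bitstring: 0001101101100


Decoding step by step:
Bits 00 -> A
Bits 011 -> B
Bits 011 -> B
Bits 011 -> B
Bits 00 -> A


Decoded message: ABBBA


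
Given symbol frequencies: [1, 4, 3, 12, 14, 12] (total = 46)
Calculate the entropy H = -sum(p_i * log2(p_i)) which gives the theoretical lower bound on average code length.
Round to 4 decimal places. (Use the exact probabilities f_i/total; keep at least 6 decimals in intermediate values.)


Per-symbol terms -p_i * log2(p_i) with p_i = f_i/46:
  p = 1/46 = 0.021739: log2(p) = -5.523562, -p*log2(p) = 0.120077
  p = 4/46 = 0.086957: log2(p) = -3.523562, -p*log2(p) = 0.306397
  p = 3/46 = 0.065217: log2(p) = -3.938599, -p*log2(p) = 0.256865
  p = 12/46 = 0.260870: log2(p) = -1.938599, -p*log2(p) = 0.505722
  p = 14/46 = 0.304348: log2(p) = -1.716207, -p*log2(p) = 0.522324
  p = 12/46 = 0.260870: log2(p) = -1.938599, -p*log2(p) = 0.505722
H = 0.120077 + 0.306397 + 0.256865 + 0.505722 + 0.522324 + 0.505722 = 2.217107

H = 2.2171 bits/symbol


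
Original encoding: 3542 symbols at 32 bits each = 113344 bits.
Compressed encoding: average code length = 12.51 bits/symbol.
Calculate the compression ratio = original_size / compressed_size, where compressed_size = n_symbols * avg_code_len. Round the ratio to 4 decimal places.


original_size = n_symbols * orig_bits = 3542 * 32 = 113344 bits
compressed_size = n_symbols * avg_code_len = 3542 * 12.51 = 44310.42 bits
ratio = original_size / compressed_size = 113344 / 44310.42 = 2.558

Compression ratio = 2.558


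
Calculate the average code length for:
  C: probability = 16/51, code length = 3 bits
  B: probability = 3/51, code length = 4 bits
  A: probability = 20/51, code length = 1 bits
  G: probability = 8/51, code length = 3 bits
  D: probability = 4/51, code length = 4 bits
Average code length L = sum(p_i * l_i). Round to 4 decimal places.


Weighted contributions p_i * l_i:
  C: (16/51) * 3 = 48/51
  B: (3/51) * 4 = 12/51
  A: (20/51) * 1 = 20/51
  G: (8/51) * 3 = 24/51
  D: (4/51) * 4 = 16/51
Sum = (48 + 12 + 20 + 24 + 16)/51 = 120/51

L = 120/51 = 2.3529 bits/symbol


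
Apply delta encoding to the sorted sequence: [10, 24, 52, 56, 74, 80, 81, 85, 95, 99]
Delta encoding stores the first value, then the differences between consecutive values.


First value: 10
Deltas:
  24 - 10 = 14
  52 - 24 = 28
  56 - 52 = 4
  74 - 56 = 18
  80 - 74 = 6
  81 - 80 = 1
  85 - 81 = 4
  95 - 85 = 10
  99 - 95 = 4


Delta encoded: [10, 14, 28, 4, 18, 6, 1, 4, 10, 4]


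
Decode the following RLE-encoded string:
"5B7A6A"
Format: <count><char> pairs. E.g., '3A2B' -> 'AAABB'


Expanding each <count><char> pair:
  5B -> 'BBBBB'
  7A -> 'AAAAAAA'
  6A -> 'AAAAAA'

Decoded = BBBBBAAAAAAAAAAAAA


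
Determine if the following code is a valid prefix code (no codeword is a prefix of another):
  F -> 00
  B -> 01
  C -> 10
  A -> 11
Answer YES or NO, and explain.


Checking each pair (does one codeword prefix another?):
  F='00' vs B='01': no prefix
  F='00' vs C='10': no prefix
  F='00' vs A='11': no prefix
  B='01' vs F='00': no prefix
  B='01' vs C='10': no prefix
  B='01' vs A='11': no prefix
  C='10' vs F='00': no prefix
  C='10' vs B='01': no prefix
  C='10' vs A='11': no prefix
  A='11' vs F='00': no prefix
  A='11' vs B='01': no prefix
  A='11' vs C='10': no prefix
No violation found over all pairs.

YES -- this is a valid prefix code. No codeword is a prefix of any other codeword.


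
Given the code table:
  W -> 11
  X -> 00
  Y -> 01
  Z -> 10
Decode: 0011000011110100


Decoding:
00 -> X
11 -> W
00 -> X
00 -> X
11 -> W
11 -> W
01 -> Y
00 -> X


Result: XWXXWWYX


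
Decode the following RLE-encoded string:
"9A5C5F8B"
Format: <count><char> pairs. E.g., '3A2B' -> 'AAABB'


Expanding each <count><char> pair:
  9A -> 'AAAAAAAAA'
  5C -> 'CCCCC'
  5F -> 'FFFFF'
  8B -> 'BBBBBBBB'

Decoded = AAAAAAAAACCCCCFFFFFBBBBBBBB


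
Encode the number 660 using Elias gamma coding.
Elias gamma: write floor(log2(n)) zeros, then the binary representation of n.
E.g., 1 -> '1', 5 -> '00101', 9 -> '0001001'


num_bits = floor(log2(660)) + 1 = 10
leading_zeros = num_bits - 1 = 9
binary(660) = 1010010100

Elias gamma(660) = '000000000' + '1010010100' = 0000000001010010100 (19 bits)


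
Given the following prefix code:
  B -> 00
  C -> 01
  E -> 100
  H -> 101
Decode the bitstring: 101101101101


Decoding step by step:
Bits 101 -> H
Bits 101 -> H
Bits 101 -> H
Bits 101 -> H


Decoded message: HHHH


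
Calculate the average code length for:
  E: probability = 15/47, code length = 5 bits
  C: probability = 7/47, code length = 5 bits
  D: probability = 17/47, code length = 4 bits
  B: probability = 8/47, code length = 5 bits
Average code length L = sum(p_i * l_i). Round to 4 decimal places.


Weighted contributions p_i * l_i:
  E: (15/47) * 5 = 75/47
  C: (7/47) * 5 = 35/47
  D: (17/47) * 4 = 68/47
  B: (8/47) * 5 = 40/47
Sum = (75 + 35 + 68 + 40)/47 = 218/47

L = 218/47 = 4.6383 bits/symbol


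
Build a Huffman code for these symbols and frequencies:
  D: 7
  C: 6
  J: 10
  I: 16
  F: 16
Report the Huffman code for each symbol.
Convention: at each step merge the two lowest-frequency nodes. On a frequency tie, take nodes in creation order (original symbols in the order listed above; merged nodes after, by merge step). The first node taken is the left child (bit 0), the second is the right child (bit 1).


Huffman tree construction:
Step 1: Merge C(6) + D(7) = 13
Step 2: Merge J(10) + (C+D)(13) = 23
Step 3: Merge I(16) + F(16) = 32
Step 4: Merge (J+(C+D))(23) + (I+F)(32) = 55
Read each symbol's code off the tree from the root (left child = 0, right child = 1).

Codes:
  D: 011 (length 3)
  C: 010 (length 3)
  J: 00 (length 2)
  I: 10 (length 2)
  F: 11 (length 2)
Average code length: 123/55 = 2.2364 bits/symbol


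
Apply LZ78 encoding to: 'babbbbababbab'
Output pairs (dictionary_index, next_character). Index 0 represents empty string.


LZ78 encoding steps:
Dictionary: {0: ''}
Step 1: w='' (idx 0), next='b' -> output (0, 'b'), add 'b' as idx 1
Step 2: w='' (idx 0), next='a' -> output (0, 'a'), add 'a' as idx 2
Step 3: w='b' (idx 1), next='b' -> output (1, 'b'), add 'bb' as idx 3
Step 4: w='bb' (idx 3), next='a' -> output (3, 'a'), add 'bba' as idx 4
Step 5: w='b' (idx 1), next='a' -> output (1, 'a'), add 'ba' as idx 5
Step 6: w='bba' (idx 4), next='b' -> output (4, 'b'), add 'bbab' as idx 6


Encoded: [(0, 'b'), (0, 'a'), (1, 'b'), (3, 'a'), (1, 'a'), (4, 'b')]


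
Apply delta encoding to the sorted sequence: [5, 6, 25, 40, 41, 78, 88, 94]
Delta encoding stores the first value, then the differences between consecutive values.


First value: 5
Deltas:
  6 - 5 = 1
  25 - 6 = 19
  40 - 25 = 15
  41 - 40 = 1
  78 - 41 = 37
  88 - 78 = 10
  94 - 88 = 6


Delta encoded: [5, 1, 19, 15, 1, 37, 10, 6]


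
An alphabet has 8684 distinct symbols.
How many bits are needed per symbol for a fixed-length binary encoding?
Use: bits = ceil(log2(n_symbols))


log2(8684) = 13.0841
Bracket: 2^13 = 8192 < 8684 <= 2^14 = 16384
So ceil(log2(8684)) = 14

bits = ceil(log2(8684)) = ceil(13.0841) = 14 bits


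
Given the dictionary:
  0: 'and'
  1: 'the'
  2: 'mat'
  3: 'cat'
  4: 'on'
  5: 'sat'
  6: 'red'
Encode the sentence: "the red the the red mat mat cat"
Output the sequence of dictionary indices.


Look up each word in the dictionary:
  'the' -> 1
  'red' -> 6
  'the' -> 1
  'the' -> 1
  'red' -> 6
  'mat' -> 2
  'mat' -> 2
  'cat' -> 3

Encoded: [1, 6, 1, 1, 6, 2, 2, 3]


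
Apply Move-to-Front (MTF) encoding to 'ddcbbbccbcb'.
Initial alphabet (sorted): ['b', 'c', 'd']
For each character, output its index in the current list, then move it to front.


MTF encoding:
'd': index 2 in ['b', 'c', 'd'] -> ['d', 'b', 'c']
'd': index 0 in ['d', 'b', 'c'] -> ['d', 'b', 'c']
'c': index 2 in ['d', 'b', 'c'] -> ['c', 'd', 'b']
'b': index 2 in ['c', 'd', 'b'] -> ['b', 'c', 'd']
'b': index 0 in ['b', 'c', 'd'] -> ['b', 'c', 'd']
'b': index 0 in ['b', 'c', 'd'] -> ['b', 'c', 'd']
'c': index 1 in ['b', 'c', 'd'] -> ['c', 'b', 'd']
'c': index 0 in ['c', 'b', 'd'] -> ['c', 'b', 'd']
'b': index 1 in ['c', 'b', 'd'] -> ['b', 'c', 'd']
'c': index 1 in ['b', 'c', 'd'] -> ['c', 'b', 'd']
'b': index 1 in ['c', 'b', 'd'] -> ['b', 'c', 'd']


Output: [2, 0, 2, 2, 0, 0, 1, 0, 1, 1, 1]


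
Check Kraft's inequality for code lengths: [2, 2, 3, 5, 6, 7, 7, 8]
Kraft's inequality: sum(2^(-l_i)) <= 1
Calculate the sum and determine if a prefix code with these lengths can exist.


Sum = 2^(-2) + 2^(-2) + 2^(-3) + 2^(-5) + 2^(-6) + 2^(-7) + 2^(-7) + 2^(-8)
    = 0.25 + 0.25 + 0.125 + 0.03125 + 0.015625 + 0.0078125 + 0.0078125 + 0.00390625
    = 177/256 = 0.69140625
Since 0.69140625 <= 1, Kraft's inequality IS satisfied.
A prefix code with these lengths CAN exist.

Kraft sum = 0.69140625. Satisfied.


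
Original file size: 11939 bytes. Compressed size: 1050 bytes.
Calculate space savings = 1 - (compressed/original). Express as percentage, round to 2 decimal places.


ratio = compressed/original = 1050/11939 = 0.087947
savings = 1 - ratio = 1 - 0.087947 = 0.912053
as a percentage: 0.912053 * 100 = 91.21%

Space savings = 1 - 1050/11939 = 91.21%


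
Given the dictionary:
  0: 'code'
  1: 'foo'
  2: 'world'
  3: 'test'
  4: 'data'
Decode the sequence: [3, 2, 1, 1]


Look up each index in the dictionary:
  3 -> 'test'
  2 -> 'world'
  1 -> 'foo'
  1 -> 'foo'

Decoded: "test world foo foo"


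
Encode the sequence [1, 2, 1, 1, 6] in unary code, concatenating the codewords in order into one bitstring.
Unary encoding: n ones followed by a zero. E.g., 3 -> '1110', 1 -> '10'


Encode each number as n ones followed by a terminating 0:
  1 -> 10 (2 bits)
  2 -> 110 (3 bits)
  1 -> 10 (2 bits)
  1 -> 10 (2 bits)
  6 -> 1111110 (7 bits)
Total length = 2 + 3 + 2 + 2 + 7 = 16 bits.

Unary([1, 2, 1, 1, 6]) = 1011010101111110 (16 bits)
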